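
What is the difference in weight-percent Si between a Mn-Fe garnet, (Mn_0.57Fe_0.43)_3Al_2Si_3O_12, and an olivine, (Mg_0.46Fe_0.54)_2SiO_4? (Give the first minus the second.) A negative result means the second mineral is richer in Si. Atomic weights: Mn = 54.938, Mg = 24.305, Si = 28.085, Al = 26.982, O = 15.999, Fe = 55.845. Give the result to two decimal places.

First mineral: 84.255 g Si in 496.191 g formula = 16.98 wt% Si.
Second mineral: 28.085 g Si in 174.754 g formula = 16.07 wt% Si.
16.98% − 16.07% gives a difference of 0.91 percentage points.

0.91 percentage points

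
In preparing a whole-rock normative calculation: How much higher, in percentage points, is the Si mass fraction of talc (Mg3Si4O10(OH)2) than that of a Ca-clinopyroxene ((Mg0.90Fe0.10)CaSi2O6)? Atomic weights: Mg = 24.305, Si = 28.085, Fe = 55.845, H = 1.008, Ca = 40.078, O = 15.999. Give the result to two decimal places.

4.05 percentage points

First mineral: 112.340 g Si in 379.259 g formula = 29.62 wt% Si.
Second mineral: 56.170 g Si in 219.701 g formula = 25.57 wt% Si.
29.62% − 25.57% gives a difference of 4.05 percentage points.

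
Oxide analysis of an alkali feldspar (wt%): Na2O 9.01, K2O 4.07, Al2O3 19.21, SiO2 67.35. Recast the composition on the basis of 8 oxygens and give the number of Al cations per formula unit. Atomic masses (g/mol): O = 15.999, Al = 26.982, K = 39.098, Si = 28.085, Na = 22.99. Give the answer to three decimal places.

Na2O (M=61.979): mol = 0.14537; Na = 0.29074, O = 0.14537.
K2O (M=94.195): mol = 0.04321; K = 0.08642, O = 0.04321.
Al2O3 (M=101.961): mol = 0.18841; Al = 0.37682, O = 0.56523.
SiO2 (M=60.083): mol = 1.12095; Si = 1.12095, O = 2.24190.
ΣO = 2.99571; factor = 8/ΣO = 2.67049.
Al apfu = 0.37682 × 2.67049 = 1.006.

1.006 Al apfu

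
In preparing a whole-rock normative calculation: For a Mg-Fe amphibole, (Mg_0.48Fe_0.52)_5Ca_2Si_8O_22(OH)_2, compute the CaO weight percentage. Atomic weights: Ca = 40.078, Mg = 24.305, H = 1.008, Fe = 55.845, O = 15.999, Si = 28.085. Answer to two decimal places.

M((Mg_0.48Fe_0.52)_5Ca_2Si_8O_22(OH)_2) = 894.357 g/mol; M(CaO) = 56.077 g/mol.
Moles CaO per formula unit = 2 Ca ÷ 1 = 2.0000.
CaO fraction = (2.0000 × 56.077) / 894.357 = 112.154/894.357 = 0.1254.

12.54 wt%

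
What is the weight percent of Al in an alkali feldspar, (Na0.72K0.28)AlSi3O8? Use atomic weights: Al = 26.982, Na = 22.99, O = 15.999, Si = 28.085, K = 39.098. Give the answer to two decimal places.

Formula mass = 0.72×22.99 + 0.28×39.098 + 1×26.982 + 3×28.085 + 8×15.999 = 266.729 g/mol, of which 26.982 g is Al.
So Al makes up 26.982/266.729 = 0.1012 of the mass, i.e. 10.12%.

10.12 weight percent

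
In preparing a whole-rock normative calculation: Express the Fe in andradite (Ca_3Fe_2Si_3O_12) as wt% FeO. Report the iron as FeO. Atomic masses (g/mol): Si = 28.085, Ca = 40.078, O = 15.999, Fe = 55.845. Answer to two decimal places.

Formula mass = 508.167 g/mol.
2 Fe → 2.0000 mol FeO per formula unit; M(FeO) = 71.844, so FeO mass = 143.688 g.
143.688/508.167 × 100 = 28.28 wt%.

28.28 wt%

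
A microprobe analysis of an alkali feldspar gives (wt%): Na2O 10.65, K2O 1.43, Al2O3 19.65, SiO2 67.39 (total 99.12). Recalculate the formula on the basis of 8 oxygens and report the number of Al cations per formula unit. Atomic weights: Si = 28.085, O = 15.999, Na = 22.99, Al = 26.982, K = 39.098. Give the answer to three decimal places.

Na2O: 10.65/61.979 = 0.17183 mol → 0.34366 mol Na, 0.17183 mol O.
K2O: 1.43/94.195 = 0.01518 mol → 0.03036 mol K, 0.01518 mol O.
Al2O3: 19.65/101.961 = 0.19272 mol → 0.38544 mol Al, 0.57816 mol O.
SiO2: 67.39/60.083 = 1.12162 mol → 1.12162 mol Si, 2.24324 mol O.
Total oxygen = 3.00841 mol. Normalization factor = 8/3.00841 = 2.65921.
Al per 8 O = 0.38544 × 2.65921 = 1.025.

1.025 Al apfu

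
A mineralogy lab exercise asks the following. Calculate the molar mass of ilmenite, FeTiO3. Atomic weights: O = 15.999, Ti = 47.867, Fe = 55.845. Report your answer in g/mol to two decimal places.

The formula mass is the sum 1×55.845 + 1×47.867 + 3×15.999.

151.71 g/mol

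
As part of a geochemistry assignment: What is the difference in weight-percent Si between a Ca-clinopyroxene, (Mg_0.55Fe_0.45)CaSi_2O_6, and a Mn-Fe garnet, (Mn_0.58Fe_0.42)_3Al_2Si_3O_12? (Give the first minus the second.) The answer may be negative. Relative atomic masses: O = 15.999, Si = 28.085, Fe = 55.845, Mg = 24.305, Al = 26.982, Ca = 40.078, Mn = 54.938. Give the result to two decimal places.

Si in (Mg_0.55Fe_0.45)CaSi_2O_6: molar mass 230.740 g/mol; 2×28.085 = 56.170 g → 24.34 wt%.
Si in (Mn_0.58Fe_0.42)_3Al_2Si_3O_12: molar mass 496.164 g/mol; 3×28.085 = 84.255 g → 16.98 wt%.
Difference = 24.34 − 16.98 = 7.36 percentage points.

7.36 percentage points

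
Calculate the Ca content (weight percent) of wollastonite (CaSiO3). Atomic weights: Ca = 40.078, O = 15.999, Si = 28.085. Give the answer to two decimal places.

M(CaSiO3) = 116.160 g/mol.
Ca contributes 1 × 40.078 = 40.078 g per mole.
40.078/116.160 = 0.3450 → 34.50%.

34.50 weight percent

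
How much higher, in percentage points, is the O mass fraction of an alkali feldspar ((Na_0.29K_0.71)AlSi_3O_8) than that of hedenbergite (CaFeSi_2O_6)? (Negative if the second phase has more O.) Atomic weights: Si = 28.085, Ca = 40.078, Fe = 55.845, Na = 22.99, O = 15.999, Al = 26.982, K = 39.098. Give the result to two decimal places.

8.08 percentage points

First mineral: 127.992 g O in 273.656 g formula = 46.77 wt% O.
Second mineral: 95.994 g O in 248.087 g formula = 38.69 wt% O.
46.77% − 38.69% gives a difference of 8.08 percentage points.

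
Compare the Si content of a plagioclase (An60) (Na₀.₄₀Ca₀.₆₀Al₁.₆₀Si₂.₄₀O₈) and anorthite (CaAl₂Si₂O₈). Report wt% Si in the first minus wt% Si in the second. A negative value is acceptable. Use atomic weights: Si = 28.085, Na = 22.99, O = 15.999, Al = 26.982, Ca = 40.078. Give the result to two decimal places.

M(Na₀.₄₀Ca₀.₆₀Al₁.₆₀Si₂.₄₀O₈) = 271.810 g/mol, so wt% Si = 67.404/271.810 × 100 = 24.80%.
M(CaAl₂Si₂O₈) = 278.204 g/mol, so wt% Si = 56.170/278.204 × 100 = 20.19%.
24.80 − 20.19 = 4.61 pp.

4.61 percentage points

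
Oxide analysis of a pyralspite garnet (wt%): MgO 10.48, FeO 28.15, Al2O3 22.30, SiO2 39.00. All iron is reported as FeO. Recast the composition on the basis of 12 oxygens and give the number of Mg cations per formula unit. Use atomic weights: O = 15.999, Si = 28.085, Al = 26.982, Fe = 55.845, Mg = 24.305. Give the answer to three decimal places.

10.48 wt% MgO ÷ 40.304 g/mol = 0.26002 mol, giving 0.26002 Mg and 0.26002 O.
28.15 wt% FeO ÷ 71.844 g/mol = 0.39182 mol, giving 0.39182 Fe and 0.39182 O.
22.30 wt% Al2O3 ÷ 101.961 g/mol = 0.21871 mol, giving 0.43742 Al and 0.65613 O.
39.00 wt% SiO2 ÷ 60.083 g/mol = 0.64910 mol, giving 0.64910 Si and 1.29820 O.
Oxygen sums to 2.60617; scaling by 12/2.60617 = 4.60446 puts the formula on 12 O.
Mg: 0.26002 × 4.60446 = 1.197 atoms per formula unit.

1.197 Mg apfu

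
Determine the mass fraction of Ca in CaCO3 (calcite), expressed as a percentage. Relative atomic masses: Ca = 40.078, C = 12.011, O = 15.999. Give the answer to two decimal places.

40.04 mass %

Molar mass of CaCO3: 1·40.078 + 1·12.011 + 3·15.999 = 100.086 g/mol.
Mass of Ca per formula unit: 1 × 40.078 = 40.078 g.
Weight fraction Ca = 40.078 / 100.086 = 0.4004.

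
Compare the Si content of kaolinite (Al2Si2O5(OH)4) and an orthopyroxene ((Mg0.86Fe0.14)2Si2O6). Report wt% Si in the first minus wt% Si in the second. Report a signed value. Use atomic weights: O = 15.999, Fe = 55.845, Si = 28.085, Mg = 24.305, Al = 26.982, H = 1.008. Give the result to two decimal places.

First mineral: 56.170 g Si in 258.157 g formula = 21.76 wt% Si.
Second mineral: 56.170 g Si in 209.605 g formula = 26.80 wt% Si.
21.76% − 26.80% gives a difference of -5.04 percentage points.

-5.04 percentage points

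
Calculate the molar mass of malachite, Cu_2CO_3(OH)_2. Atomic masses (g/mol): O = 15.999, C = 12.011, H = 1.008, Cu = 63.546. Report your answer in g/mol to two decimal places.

Cu: 2 × 63.546 = 127.0920
C: 1 × 12.011 = 12.0110
O: 5 × 15.999 = 79.9950
H: 2 × 1.008 = 2.0160
Summing the contributions gives the formula mass.

221.11 g/mol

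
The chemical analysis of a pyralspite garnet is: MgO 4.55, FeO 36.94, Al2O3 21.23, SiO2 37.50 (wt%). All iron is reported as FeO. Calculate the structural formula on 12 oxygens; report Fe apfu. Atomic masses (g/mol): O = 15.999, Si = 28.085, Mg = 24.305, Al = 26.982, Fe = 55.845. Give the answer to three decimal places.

2.468 Fe apfu

MgO (M=40.304): mol = 0.11289; Mg = 0.11289, O = 0.11289.
FeO (M=71.844): mol = 0.51417; Fe = 0.51417, O = 0.51417.
Al2O3 (M=101.961): mol = 0.20822; Al = 0.41644, O = 0.62466.
SiO2 (M=60.083): mol = 0.62414; Si = 0.62414, O = 1.24828.
ΣO = 2.50000; factor = 12/ΣO = 4.80000.
Fe apfu = 0.51417 × 4.80000 = 2.468.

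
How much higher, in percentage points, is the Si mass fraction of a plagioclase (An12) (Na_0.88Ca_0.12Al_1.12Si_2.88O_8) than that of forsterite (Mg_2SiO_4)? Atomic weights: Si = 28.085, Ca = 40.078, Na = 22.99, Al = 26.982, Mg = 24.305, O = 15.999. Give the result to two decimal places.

M(Na_0.88Ca_0.12Al_1.12Si_2.88O_8) = 264.137 g/mol, so wt% Si = 80.885/264.137 × 100 = 30.62%.
M(Mg_2SiO_4) = 140.691 g/mol, so wt% Si = 28.085/140.691 × 100 = 19.96%.
30.62 − 19.96 = 10.66 pp.

10.66 percentage points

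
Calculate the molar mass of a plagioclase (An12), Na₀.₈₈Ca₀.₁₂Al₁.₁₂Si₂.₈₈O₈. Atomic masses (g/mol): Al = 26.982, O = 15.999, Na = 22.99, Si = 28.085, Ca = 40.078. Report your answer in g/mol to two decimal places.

264.14 g/mol

Na: 0.88 × 22.99 = 20.2312
Ca: 0.12 × 40.078 = 4.8094
Al: 1.12 × 26.982 = 30.2198
Si: 2.88 × 28.085 = 80.8848
O: 8 × 15.999 = 127.9920
Summing the contributions gives the formula mass.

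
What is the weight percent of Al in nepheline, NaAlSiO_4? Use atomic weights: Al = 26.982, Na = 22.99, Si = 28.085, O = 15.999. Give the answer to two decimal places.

M(NaAlSiO_4) = 142.053 g/mol.
Al contributes 1 × 26.982 = 26.982 g per mole.
26.982/142.053 = 0.1899 → 18.99%.

18.99 wt%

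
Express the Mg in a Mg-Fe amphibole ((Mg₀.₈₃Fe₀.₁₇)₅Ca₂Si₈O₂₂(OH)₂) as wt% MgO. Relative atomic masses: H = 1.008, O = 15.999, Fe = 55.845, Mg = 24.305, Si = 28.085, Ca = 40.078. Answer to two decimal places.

19.93 wt%

Molar mass of (Mg₀.₈₃Fe₀.₁₇)₅Ca₂Si₈O₂₂(OH)₂ = 4.15·24.305 + 0.85·55.845 + 2·40.078 + 8·28.085 + 24·15.999 + 2·1.008 = 839.162 g/mol.
Each formula unit contains 4.15 Mg, equivalent to 4.15/1 = 4.1500 mol MgO.
M(MgO) = 1×24.305 + 1×15.999 = 40.304 g/mol.
Mass of MgO per formula unit = 4.1500 × 40.304 = 167.262 g.
MgO wt% = 167.262 / 839.162 × 100 = 19.93%.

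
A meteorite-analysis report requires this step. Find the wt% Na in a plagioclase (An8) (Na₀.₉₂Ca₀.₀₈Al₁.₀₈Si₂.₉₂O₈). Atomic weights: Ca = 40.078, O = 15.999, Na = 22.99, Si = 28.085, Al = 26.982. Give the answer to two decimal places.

Formula mass = 0.92×22.99 + 0.08×40.078 + 1.08×26.982 + 2.92×28.085 + 8×15.999 = 263.498 g/mol, of which 21.151 g is Na.
So Na makes up 21.151/263.498 = 0.0803 of the mass, i.e. 8.03%.

8.03 mass %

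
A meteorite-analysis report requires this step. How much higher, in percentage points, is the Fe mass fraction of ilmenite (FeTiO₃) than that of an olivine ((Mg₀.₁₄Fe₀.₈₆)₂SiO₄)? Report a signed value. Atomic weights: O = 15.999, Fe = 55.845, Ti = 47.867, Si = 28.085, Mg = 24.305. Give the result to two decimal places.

-12.46 percentage points

Fe in FeTiO₃: molar mass 151.709 g/mol; 1×55.845 = 55.845 g → 36.81 wt%.
Fe in (Mg₀.₁₄Fe₀.₈₆)₂SiO₄: molar mass 194.940 g/mol; 1.72×55.845 = 96.053 g → 49.27 wt%.
Difference = 36.81 − 49.27 = -12.46 percentage points.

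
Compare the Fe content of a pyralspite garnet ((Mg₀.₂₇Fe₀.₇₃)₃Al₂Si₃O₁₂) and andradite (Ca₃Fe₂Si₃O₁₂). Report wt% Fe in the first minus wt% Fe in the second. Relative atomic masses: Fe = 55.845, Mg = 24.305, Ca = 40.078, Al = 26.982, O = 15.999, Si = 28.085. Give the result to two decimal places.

3.92 percentage points

M((Mg₀.₂₇Fe₀.₇₃)₃Al₂Si₃O₁₂) = 472.195 g/mol, so wt% Fe = 122.301/472.195 × 100 = 25.90%.
M(Ca₃Fe₂Si₃O₁₂) = 508.167 g/mol, so wt% Fe = 111.690/508.167 × 100 = 21.98%.
25.90 − 21.98 = 3.92 pp.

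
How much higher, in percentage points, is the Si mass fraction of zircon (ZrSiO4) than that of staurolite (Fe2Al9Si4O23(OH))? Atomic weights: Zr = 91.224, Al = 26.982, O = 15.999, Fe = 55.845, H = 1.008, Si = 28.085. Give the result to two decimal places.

2.13 percentage points

M(ZrSiO4) = 183.305 g/mol, so wt% Si = 28.085/183.305 × 100 = 15.32%.
M(Fe2Al9Si4O23(OH)) = 851.852 g/mol, so wt% Si = 112.340/851.852 × 100 = 13.19%.
15.32 − 13.19 = 2.13 pp.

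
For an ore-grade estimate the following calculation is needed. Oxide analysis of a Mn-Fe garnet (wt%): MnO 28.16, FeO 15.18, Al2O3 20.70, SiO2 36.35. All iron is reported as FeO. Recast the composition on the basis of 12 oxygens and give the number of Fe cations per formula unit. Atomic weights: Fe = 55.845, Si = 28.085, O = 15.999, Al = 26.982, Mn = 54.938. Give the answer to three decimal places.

MnO: 28.16/70.937 = 0.39697 mol → 0.39697 mol Mn, 0.39697 mol O.
FeO: 15.18/71.844 = 0.21129 mol → 0.21129 mol Fe, 0.21129 mol O.
Al2O3: 20.70/101.961 = 0.20302 mol → 0.40604 mol Al, 0.60906 mol O.
SiO2: 36.35/60.083 = 0.60500 mol → 0.60500 mol Si, 1.21000 mol O.
Total oxygen = 2.42732 mol. Normalization factor = 12/2.42732 = 4.94372.
Fe per 12 O = 0.21129 × 4.94372 = 1.045.

1.045 Fe apfu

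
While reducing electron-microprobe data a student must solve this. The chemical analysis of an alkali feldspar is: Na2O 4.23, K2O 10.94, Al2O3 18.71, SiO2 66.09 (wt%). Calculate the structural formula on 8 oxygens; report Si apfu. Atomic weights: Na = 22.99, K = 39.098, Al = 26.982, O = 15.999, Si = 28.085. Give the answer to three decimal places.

Na2O (M=61.979): mol = 0.06825; Na = 0.13650, O = 0.06825.
K2O (M=94.195): mol = 0.11614; K = 0.23228, O = 0.11614.
Al2O3 (M=101.961): mol = 0.18350; Al = 0.36700, O = 0.55050.
SiO2 (M=60.083): mol = 1.09998; Si = 1.09998, O = 2.19996.
ΣO = 2.93485; factor = 8/ΣO = 2.72586.
Si apfu = 1.09998 × 2.72586 = 2.998.

2.998 Si apfu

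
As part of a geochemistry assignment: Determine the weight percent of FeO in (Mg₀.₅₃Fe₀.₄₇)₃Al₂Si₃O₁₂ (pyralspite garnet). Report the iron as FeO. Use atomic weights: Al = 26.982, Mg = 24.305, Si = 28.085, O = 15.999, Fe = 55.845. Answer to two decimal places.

22.63 wt%

Formula mass = 447.593 g/mol.
1.41 Fe → 1.4100 mol FeO per formula unit; M(FeO) = 71.844, so FeO mass = 101.300 g.
101.300/447.593 × 100 = 22.63 wt%.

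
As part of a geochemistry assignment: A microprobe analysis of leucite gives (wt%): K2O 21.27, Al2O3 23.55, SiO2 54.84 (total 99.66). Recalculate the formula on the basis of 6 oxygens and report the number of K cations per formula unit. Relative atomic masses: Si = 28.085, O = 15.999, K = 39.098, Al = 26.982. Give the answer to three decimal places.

K2O: 21.27/94.195 = 0.22581 mol → 0.45162 mol K, 0.22581 mol O.
Al2O3: 23.55/101.961 = 0.23097 mol → 0.46194 mol Al, 0.69291 mol O.
SiO2: 54.84/60.083 = 0.91274 mol → 0.91274 mol Si, 1.82548 mol O.
Total oxygen = 2.74420 mol. Normalization factor = 6/2.74420 = 2.18643.
K per 6 O = 0.45162 × 2.18643 = 0.987.

0.987 K apfu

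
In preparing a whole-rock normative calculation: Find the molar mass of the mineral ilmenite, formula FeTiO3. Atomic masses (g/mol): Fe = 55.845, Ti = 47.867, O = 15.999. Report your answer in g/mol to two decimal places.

151.71 g/mol

M = 1×55.845 + 1×47.867 + 3×15.999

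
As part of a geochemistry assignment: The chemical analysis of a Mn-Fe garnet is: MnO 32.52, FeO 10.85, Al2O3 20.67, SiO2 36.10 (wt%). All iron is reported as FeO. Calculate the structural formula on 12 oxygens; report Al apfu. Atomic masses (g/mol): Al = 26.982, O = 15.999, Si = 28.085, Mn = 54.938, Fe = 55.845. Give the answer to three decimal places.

MnO (M=70.937): mol = 0.45843; Mn = 0.45843, O = 0.45843.
FeO (M=71.844): mol = 0.15102; Fe = 0.15102, O = 0.15102.
Al2O3 (M=101.961): mol = 0.20272; Al = 0.40544, O = 0.60816.
SiO2 (M=60.083): mol = 0.60084; Si = 0.60084, O = 1.20168.
ΣO = 2.41929; factor = 12/ΣO = 4.96013.
Al apfu = 0.40544 × 4.96013 = 2.011.

2.011 Al apfu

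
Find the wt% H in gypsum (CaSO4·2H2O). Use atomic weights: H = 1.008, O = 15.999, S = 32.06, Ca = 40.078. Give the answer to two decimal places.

M(CaSO4·2H2O) = 172.164 g/mol.
H contributes 4 × 1.008 = 4.032 g per mole.
4.032/172.164 = 0.0234 → 2.34%.

2.34 wt%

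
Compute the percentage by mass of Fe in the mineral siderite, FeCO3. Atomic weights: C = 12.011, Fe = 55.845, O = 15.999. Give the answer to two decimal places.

48.20 wt%

Molar mass of FeCO3: 1×55.845 + 1×12.011 + 3×15.999 = 115.853 g/mol.
Mass of Fe per formula unit: 1 × 55.845 = 55.845 g.
Weight fraction Fe = 55.845 / 115.853 = 0.4820.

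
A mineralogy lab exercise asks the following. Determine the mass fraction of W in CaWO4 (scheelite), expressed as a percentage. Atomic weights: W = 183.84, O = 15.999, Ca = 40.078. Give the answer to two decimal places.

63.85 weight percent

Molar mass of CaWO4: 1*40.078 + 1*183.84 + 4*15.999 = 287.914 g/mol.
Mass of W per formula unit: 1 × 183.84 = 183.840 g.
Weight fraction W = 183.840 / 287.914 = 0.6385.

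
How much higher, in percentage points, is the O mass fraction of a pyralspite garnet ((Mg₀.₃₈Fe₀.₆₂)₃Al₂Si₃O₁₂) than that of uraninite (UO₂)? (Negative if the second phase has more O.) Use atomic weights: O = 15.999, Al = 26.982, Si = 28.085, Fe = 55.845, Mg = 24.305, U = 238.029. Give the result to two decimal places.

29.73 percentage points

O in (Mg₀.₃₈Fe₀.₆₂)₃Al₂Si₃O₁₂: molar mass 461.786 g/mol; 12×15.999 = 191.988 g → 41.58 wt%.
O in UO₂: molar mass 270.027 g/mol; 2×15.999 = 31.998 g → 11.85 wt%.
Difference = 41.58 − 11.85 = 29.73 percentage points.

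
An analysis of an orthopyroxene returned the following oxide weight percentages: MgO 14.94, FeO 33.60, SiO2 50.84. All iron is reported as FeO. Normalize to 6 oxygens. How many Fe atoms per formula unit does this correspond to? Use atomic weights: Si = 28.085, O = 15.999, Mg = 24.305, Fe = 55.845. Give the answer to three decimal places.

MgO (M=40.304): mol = 0.37068; Mg = 0.37068, O = 0.37068.
FeO (M=71.844): mol = 0.46768; Fe = 0.46768, O = 0.46768.
SiO2 (M=60.083): mol = 0.84616; Si = 0.84616, O = 1.69232.
ΣO = 2.53068; factor = 6/ΣO = 2.37090.
Fe apfu = 0.46768 × 2.37090 = 1.109.

1.109 Fe apfu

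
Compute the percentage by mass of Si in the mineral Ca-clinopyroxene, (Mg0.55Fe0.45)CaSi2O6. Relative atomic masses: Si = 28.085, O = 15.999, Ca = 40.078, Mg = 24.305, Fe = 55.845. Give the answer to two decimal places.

24.34 weight percent

M((Mg0.55Fe0.45)CaSi2O6) = 230.740 g/mol.
Si contributes 2 × 28.085 = 56.170 g per mole.
56.170/230.740 = 0.2434 → 24.34%.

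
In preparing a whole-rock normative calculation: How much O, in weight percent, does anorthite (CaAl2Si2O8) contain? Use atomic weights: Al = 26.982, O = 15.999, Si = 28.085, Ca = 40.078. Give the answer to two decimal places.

46.01 weight percent

Formula mass = 1*40.078 + 2*26.982 + 2*28.085 + 8*15.999 = 278.204 g/mol, of which 127.992 g is O.
So O makes up 127.992/278.204 = 0.4601 of the mass, i.e. 46.01%.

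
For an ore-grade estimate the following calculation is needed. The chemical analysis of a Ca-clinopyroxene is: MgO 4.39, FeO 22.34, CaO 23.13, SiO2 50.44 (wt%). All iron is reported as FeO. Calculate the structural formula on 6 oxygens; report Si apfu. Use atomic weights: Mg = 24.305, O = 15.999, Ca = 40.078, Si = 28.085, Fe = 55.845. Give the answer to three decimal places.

MgO (M=40.304): mol = 0.10892; Mg = 0.10892, O = 0.10892.
FeO (M=71.844): mol = 0.31095; Fe = 0.31095, O = 0.31095.
CaO (M=56.077): mol = 0.41247; Ca = 0.41247, O = 0.41247.
SiO2 (M=60.083): mol = 0.83951; Si = 0.83951, O = 1.67902.
ΣO = 2.51136; factor = 6/ΣO = 2.38914.
Si apfu = 0.83951 × 2.38914 = 2.006.

2.006 Si apfu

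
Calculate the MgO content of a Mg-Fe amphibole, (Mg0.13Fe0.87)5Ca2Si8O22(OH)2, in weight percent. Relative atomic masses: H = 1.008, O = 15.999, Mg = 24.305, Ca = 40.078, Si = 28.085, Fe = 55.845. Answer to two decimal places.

M((Mg0.13Fe0.87)5Ca2Si8O22(OH)2) = 949.552 g/mol; M(MgO) = 40.304 g/mol.
Moles MgO per formula unit = 0.65 Mg ÷ 1 = 0.6500.
MgO fraction = (0.6500 × 40.304) / 949.552 = 26.198/949.552 = 0.0276.

2.76 wt%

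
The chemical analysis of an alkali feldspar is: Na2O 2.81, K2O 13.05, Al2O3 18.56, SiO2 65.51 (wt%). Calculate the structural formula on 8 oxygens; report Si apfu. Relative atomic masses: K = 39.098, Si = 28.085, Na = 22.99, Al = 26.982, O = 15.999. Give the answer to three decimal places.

2.81 wt% Na2O ÷ 61.979 g/mol = 0.04534 mol, giving 0.09068 Na and 0.04534 O.
13.05 wt% K2O ÷ 94.195 g/mol = 0.13854 mol, giving 0.27708 K and 0.13854 O.
18.56 wt% Al2O3 ÷ 101.961 g/mol = 0.18203 mol, giving 0.36406 Al and 0.54609 O.
65.51 wt% SiO2 ÷ 60.083 g/mol = 1.09033 mol, giving 1.09033 Si and 2.18066 O.
Oxygen sums to 2.91063; scaling by 8/2.91063 = 2.74855 puts the formula on 8 O.
Si: 1.09033 × 2.74855 = 2.997 atoms per formula unit.

2.997 Si apfu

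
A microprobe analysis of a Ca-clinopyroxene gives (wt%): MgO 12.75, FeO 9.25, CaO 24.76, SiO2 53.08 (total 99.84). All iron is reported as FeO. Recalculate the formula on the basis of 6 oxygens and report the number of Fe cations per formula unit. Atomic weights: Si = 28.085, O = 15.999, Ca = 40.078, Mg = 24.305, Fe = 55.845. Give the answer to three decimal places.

12.75 wt% MgO ÷ 40.304 g/mol = 0.31635 mol, giving 0.31635 Mg and 0.31635 O.
9.25 wt% FeO ÷ 71.844 g/mol = 0.12875 mol, giving 0.12875 Fe and 0.12875 O.
24.76 wt% CaO ÷ 56.077 g/mol = 0.44154 mol, giving 0.44154 Ca and 0.44154 O.
53.08 wt% SiO2 ÷ 60.083 g/mol = 0.88344 mol, giving 0.88344 Si and 1.76688 O.
Oxygen sums to 2.65352; scaling by 6/2.65352 = 2.26115 puts the formula on 6 O.
Fe: 0.12875 × 2.26115 = 0.291 atoms per formula unit.

0.291 Fe apfu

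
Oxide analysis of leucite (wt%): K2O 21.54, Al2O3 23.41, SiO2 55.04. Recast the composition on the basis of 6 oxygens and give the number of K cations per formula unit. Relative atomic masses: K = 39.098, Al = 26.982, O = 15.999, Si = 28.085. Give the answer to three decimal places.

K2O: 21.54/94.195 = 0.22867 mol → 0.45734 mol K, 0.22867 mol O.
Al2O3: 23.41/101.961 = 0.22960 mol → 0.45920 mol Al, 0.68880 mol O.
SiO2: 55.04/60.083 = 0.91607 mol → 0.91607 mol Si, 1.83214 mol O.
Total oxygen = 2.74961 mol. Normalization factor = 6/2.74961 = 2.18213.
K per 6 O = 0.45734 × 2.18213 = 0.998.

0.998 K apfu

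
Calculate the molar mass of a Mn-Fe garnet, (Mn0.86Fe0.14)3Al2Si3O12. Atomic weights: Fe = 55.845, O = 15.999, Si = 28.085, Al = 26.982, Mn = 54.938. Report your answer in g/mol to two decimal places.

495.40 g/mol

The formula mass is the sum 2.58(54.938) + 0.42(55.845) + 2(26.982) + 3(28.085) + 12(15.999).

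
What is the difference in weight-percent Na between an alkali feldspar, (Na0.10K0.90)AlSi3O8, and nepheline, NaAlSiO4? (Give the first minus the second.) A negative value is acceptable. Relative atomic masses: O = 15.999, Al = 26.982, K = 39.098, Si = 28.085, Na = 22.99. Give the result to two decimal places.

-15.35 percentage points

First mineral: 2.299 g Na in 276.716 g formula = 0.83 wt% Na.
Second mineral: 22.990 g Na in 142.053 g formula = 16.18 wt% Na.
0.83% − 16.18% gives a difference of -15.35 percentage points.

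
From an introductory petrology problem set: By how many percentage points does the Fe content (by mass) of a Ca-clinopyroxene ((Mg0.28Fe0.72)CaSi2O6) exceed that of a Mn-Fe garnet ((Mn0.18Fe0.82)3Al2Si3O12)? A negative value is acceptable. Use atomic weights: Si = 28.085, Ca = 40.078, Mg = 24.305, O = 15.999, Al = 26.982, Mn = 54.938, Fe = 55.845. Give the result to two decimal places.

-10.82 percentage points

M((Mg0.28Fe0.72)CaSi2O6) = 239.256 g/mol, so wt% Fe = 40.208/239.256 × 100 = 16.81%.
M((Mn0.18Fe0.82)3Al2Si3O12) = 497.252 g/mol, so wt% Fe = 137.379/497.252 × 100 = 27.63%.
16.81 − 27.63 = -10.82 pp.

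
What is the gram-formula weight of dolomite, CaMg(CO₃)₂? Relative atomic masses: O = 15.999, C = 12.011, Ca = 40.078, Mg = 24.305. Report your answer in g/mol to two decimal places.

184.40 g/mol

The formula mass is the sum 1×40.078 + 1×24.305 + 2×12.011 + 6×15.999.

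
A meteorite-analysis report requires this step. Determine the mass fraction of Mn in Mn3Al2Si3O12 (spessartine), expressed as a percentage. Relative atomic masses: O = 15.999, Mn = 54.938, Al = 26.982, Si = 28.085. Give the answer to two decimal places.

Molar mass of Mn3Al2Si3O12: 3×54.938 + 2×26.982 + 3×28.085 + 12×15.999 = 495.021 g/mol.
Mass of Mn per formula unit: 3 × 54.938 = 164.814 g.
Weight fraction Mn = 164.814 / 495.021 = 0.3329.

33.29 weight percent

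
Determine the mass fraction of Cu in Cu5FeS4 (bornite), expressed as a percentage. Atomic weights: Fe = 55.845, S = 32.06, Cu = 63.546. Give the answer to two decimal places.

63.32 mass %

M(Cu5FeS4) = 501.815 g/mol.
Cu contributes 5 × 63.546 = 317.730 g per mole.
317.730/501.815 = 0.6332 → 63.32%.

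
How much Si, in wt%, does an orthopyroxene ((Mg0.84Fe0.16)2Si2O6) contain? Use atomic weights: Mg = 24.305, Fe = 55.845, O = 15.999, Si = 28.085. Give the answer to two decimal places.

26.64 wt%

Molar mass of (Mg0.84Fe0.16)2Si2O6: 1.68×24.305 + 0.32×55.845 + 2×28.085 + 6×15.999 = 210.867 g/mol.
Mass of Si per formula unit: 2 × 28.085 = 56.170 g.
Weight fraction Si = 56.170 / 210.867 = 0.2664.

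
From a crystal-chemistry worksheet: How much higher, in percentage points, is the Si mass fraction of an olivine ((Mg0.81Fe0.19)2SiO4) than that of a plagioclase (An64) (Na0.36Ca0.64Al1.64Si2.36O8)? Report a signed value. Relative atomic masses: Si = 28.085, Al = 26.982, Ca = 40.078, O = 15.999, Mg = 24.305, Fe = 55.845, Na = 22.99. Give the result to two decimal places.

-5.93 percentage points

Si in (Mg0.81Fe0.19)2SiO4: molar mass 152.676 g/mol; 1×28.085 = 28.085 g → 18.40 wt%.
Si in Na0.36Ca0.64Al1.64Si2.36O8: molar mass 272.449 g/mol; 2.36×28.085 = 66.281 g → 24.33 wt%.
Difference = 18.40 − 24.33 = -5.93 percentage points.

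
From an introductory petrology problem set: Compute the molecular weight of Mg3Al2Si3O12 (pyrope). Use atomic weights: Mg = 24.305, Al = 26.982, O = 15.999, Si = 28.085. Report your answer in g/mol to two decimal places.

403.12 g/mol

M = 3(24.305) + 2(26.982) + 3(28.085) + 12(15.999)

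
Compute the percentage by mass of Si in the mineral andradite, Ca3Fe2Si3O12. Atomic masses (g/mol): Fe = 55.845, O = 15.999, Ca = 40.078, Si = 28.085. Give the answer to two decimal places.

Formula mass = 3*40.078 + 2*55.845 + 3*28.085 + 12*15.999 = 508.167 g/mol, of which 84.255 g is Si.
So Si makes up 84.255/508.167 = 0.1658 of the mass, i.e. 16.58%.

16.58 weight percent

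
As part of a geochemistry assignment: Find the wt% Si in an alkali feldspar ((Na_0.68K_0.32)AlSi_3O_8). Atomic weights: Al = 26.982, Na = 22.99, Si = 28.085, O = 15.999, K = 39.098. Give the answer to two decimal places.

Formula mass = 0.68·22.99 + 0.32·39.098 + 1·26.982 + 3·28.085 + 8·15.999 = 267.374 g/mol, of which 84.255 g is Si.
So Si makes up 84.255/267.374 = 0.3151 of the mass, i.e. 31.51%.

31.51 mass %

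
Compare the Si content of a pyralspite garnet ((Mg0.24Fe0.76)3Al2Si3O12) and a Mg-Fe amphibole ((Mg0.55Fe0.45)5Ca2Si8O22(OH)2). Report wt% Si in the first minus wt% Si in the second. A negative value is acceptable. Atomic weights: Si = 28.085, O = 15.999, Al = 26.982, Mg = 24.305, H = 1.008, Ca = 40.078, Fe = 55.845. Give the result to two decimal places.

-7.70 percentage points

M((Mg0.24Fe0.76)3Al2Si3O12) = 475.033 g/mol, so wt% Si = 84.255/475.033 × 100 = 17.74%.
M((Mg0.55Fe0.45)5Ca2Si8O22(OH)2) = 883.318 g/mol, so wt% Si = 224.680/883.318 × 100 = 25.44%.
17.74 − 25.44 = -7.70 pp.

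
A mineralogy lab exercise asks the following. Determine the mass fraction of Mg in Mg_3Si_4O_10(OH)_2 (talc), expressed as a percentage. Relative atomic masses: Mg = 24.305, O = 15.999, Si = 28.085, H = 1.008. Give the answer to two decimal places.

Formula mass = 3×24.305 + 4×28.085 + 12×15.999 + 2×1.008 = 379.259 g/mol, of which 72.915 g is Mg.
So Mg makes up 72.915/379.259 = 0.1923 of the mass, i.e. 19.23%.

19.23 weight percent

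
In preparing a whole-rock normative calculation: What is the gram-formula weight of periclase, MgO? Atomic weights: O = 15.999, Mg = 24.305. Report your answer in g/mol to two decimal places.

The formula mass is the sum 1*24.305 + 1*15.999.

40.30 g/mol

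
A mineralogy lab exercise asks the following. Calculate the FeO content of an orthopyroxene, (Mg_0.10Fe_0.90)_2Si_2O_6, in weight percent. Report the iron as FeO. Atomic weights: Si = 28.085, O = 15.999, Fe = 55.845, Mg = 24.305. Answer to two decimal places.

M((Mg_0.10Fe_0.90)_2Si_2O_6) = 257.546 g/mol; M(FeO) = 71.844 g/mol.
Moles FeO per formula unit = 1.80 Fe ÷ 1 = 1.8000.
FeO fraction = (1.8000 × 71.844) / 257.546 = 129.319/257.546 = 0.5021.

50.21 wt%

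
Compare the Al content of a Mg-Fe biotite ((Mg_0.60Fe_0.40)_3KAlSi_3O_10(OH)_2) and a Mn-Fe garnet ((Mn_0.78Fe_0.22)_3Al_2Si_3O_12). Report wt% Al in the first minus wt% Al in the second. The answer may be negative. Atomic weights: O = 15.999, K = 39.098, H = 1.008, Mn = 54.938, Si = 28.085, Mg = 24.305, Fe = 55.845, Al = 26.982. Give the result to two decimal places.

First mineral: 26.982 g Al in 455.102 g formula = 5.93 wt% Al.
Second mineral: 53.964 g Al in 495.620 g formula = 10.89 wt% Al.
5.93% − 10.89% gives a difference of -4.96 percentage points.

-4.96 percentage points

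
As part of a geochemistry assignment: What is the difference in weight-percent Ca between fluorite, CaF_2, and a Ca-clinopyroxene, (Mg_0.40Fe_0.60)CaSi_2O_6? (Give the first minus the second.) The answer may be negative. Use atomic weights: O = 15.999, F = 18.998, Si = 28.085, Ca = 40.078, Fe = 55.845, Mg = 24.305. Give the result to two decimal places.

34.31 percentage points

First mineral: 40.078 g Ca in 78.074 g formula = 51.33 wt% Ca.
Second mineral: 40.078 g Ca in 235.471 g formula = 17.02 wt% Ca.
51.33% − 17.02% gives a difference of 34.31 percentage points.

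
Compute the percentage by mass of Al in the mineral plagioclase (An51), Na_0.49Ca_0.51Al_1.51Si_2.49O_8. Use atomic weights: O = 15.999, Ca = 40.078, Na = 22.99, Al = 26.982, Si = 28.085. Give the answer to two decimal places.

M(Na_0.49Ca_0.51Al_1.51Si_2.49O_8) = 270.371 g/mol.
Al contributes 1.51 × 26.982 = 40.743 g per mole.
40.743/270.371 = 0.1507 → 15.07%.

15.07 weight percent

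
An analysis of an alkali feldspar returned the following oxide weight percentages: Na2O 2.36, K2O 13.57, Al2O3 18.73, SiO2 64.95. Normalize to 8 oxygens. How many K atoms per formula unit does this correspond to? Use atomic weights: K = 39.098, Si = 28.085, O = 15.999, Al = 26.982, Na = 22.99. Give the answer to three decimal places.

0.796 K apfu

Na2O (M=61.979): mol = 0.03808; Na = 0.07616, O = 0.03808.
K2O (M=94.195): mol = 0.14406; K = 0.28812, O = 0.14406.
Al2O3 (M=101.961): mol = 0.18370; Al = 0.36740, O = 0.55110.
SiO2 (M=60.083): mol = 1.08100; Si = 1.08100, O = 2.16200.
ΣO = 2.89524; factor = 8/ΣO = 2.76316.
K apfu = 0.28812 × 2.76316 = 0.796.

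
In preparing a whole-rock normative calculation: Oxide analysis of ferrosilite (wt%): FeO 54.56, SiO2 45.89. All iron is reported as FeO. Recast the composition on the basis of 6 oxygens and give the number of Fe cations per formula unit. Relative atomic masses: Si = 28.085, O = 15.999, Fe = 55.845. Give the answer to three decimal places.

54.56 wt% FeO ÷ 71.844 g/mol = 0.75942 mol, giving 0.75942 Fe and 0.75942 O.
45.89 wt% SiO2 ÷ 60.083 g/mol = 0.76378 mol, giving 0.76378 Si and 1.52756 O.
Oxygen sums to 2.28698; scaling by 6/2.28698 = 2.62355 puts the formula on 6 O.
Fe: 0.75942 × 2.62355 = 1.992 atoms per formula unit.

1.992 Fe apfu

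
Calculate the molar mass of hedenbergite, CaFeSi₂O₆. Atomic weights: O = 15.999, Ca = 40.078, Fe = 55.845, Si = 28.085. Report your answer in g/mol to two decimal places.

The formula mass is the sum 1(40.078) + 1(55.845) + 2(28.085) + 6(15.999).

248.09 g/mol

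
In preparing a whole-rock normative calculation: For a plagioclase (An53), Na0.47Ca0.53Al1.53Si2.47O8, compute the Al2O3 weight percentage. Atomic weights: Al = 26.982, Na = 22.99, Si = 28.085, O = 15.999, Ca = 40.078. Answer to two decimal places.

28.82 wt%

Formula mass = 270.691 g/mol.
1.53 Al → 0.7650 mol Al2O3 per formula unit; M(Al2O3) = 101.961, so Al2O3 mass = 78.000 g.
78.000/270.691 × 100 = 28.82 wt%.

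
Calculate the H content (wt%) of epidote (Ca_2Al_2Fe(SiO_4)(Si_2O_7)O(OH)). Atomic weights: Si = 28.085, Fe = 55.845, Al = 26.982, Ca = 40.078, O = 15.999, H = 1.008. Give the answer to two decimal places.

0.21 wt%

Molar mass of Ca_2Al_2Fe(SiO_4)(Si_2O_7)O(OH): 2*40.078 + 2*26.982 + 1*55.845 + 3*28.085 + 13*15.999 + 1*1.008 = 483.215 g/mol.
Mass of H per formula unit: 1 × 1.008 = 1.008 g.
Weight fraction H = 1.008 / 483.215 = 0.0021.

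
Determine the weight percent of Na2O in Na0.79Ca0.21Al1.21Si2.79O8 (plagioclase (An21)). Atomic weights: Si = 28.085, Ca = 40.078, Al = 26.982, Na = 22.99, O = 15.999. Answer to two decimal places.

9.22 wt%

Molar mass of Na0.79Ca0.21Al1.21Si2.79O8 = 0.79×22.99 + 0.21×40.078 + 1.21×26.982 + 2.79×28.085 + 8×15.999 = 265.576 g/mol.
Each formula unit contains 0.79 Na, equivalent to 0.79/2 = 0.3950 mol Na2O.
M(Na2O) = 2×22.99 + 1×15.999 = 61.979 g/mol.
Mass of Na2O per formula unit = 0.3950 × 61.979 = 24.482 g.
Na2O wt% = 24.482 / 265.576 × 100 = 9.22%.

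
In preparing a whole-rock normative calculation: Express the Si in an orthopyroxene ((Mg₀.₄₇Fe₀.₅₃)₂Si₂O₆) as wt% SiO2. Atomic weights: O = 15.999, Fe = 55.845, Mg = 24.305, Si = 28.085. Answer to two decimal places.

Formula mass = 234.206 g/mol.
2 Si → 2.0000 mol SiO2 per formula unit; M(SiO2) = 60.083, so SiO2 mass = 120.166 g.
120.166/234.206 × 100 = 51.31 wt%.

51.31 wt%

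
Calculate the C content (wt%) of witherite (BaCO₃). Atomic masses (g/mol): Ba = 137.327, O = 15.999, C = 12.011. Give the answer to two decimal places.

6.09 wt%

Formula mass = 1*137.327 + 1*12.011 + 3*15.999 = 197.335 g/mol, of which 12.011 g is C.
So C makes up 12.011/197.335 = 0.0609 of the mass, i.e. 6.09%.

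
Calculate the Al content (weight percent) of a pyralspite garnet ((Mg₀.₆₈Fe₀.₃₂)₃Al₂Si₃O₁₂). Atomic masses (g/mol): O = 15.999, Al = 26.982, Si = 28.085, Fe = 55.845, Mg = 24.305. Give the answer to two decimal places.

12.45 weight percent

Molar mass of (Mg₀.₆₈Fe₀.₃₂)₃Al₂Si₃O₁₂: 2.04·24.305 + 0.96·55.845 + 2·26.982 + 3·28.085 + 12·15.999 = 433.400 g/mol.
Mass of Al per formula unit: 2 × 26.982 = 53.964 g.
Weight fraction Al = 53.964 / 433.400 = 0.1245.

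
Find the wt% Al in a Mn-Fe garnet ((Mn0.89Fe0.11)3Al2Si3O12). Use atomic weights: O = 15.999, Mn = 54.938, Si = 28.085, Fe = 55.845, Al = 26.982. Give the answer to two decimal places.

10.89 weight percent

Molar mass of (Mn0.89Fe0.11)3Al2Si3O12: 2.67*54.938 + 0.33*55.845 + 2*26.982 + 3*28.085 + 12*15.999 = 495.320 g/mol.
Mass of Al per formula unit: 2 × 26.982 = 53.964 g.
Weight fraction Al = 53.964 / 495.320 = 0.1089.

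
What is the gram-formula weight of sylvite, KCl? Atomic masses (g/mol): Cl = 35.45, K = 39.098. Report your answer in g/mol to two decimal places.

74.55 g/mol

M = 1×39.098 + 1×35.45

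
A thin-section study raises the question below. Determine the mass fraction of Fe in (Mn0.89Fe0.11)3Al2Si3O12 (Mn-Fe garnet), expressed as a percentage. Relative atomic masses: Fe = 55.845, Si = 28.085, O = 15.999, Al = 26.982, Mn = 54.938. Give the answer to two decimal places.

3.72 wt%

M((Mn0.89Fe0.11)3Al2Si3O12) = 495.320 g/mol.
Fe contributes 0.33 × 55.845 = 18.429 g per mole.
18.429/495.320 = 0.0372 → 3.72%.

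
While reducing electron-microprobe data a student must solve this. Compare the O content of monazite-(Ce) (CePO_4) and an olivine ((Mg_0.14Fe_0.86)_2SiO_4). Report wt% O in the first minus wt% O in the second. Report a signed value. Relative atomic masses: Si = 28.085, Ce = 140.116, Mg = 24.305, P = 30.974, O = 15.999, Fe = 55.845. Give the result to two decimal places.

First mineral: 63.996 g O in 235.086 g formula = 27.22 wt% O.
Second mineral: 63.996 g O in 194.940 g formula = 32.83 wt% O.
27.22% − 32.83% gives a difference of -5.61 percentage points.

-5.61 percentage points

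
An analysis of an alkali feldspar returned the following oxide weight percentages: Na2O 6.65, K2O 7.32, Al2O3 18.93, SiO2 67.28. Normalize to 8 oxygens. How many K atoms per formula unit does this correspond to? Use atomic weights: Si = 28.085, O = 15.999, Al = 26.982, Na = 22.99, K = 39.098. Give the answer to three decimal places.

Na2O (M=61.979): mol = 0.10729; Na = 0.21458, O = 0.10729.
K2O (M=94.195): mol = 0.07771; K = 0.15542, O = 0.07771.
Al2O3 (M=101.961): mol = 0.18566; Al = 0.37132, O = 0.55698.
SiO2 (M=60.083): mol = 1.11978; Si = 1.11978, O = 2.23956.
ΣO = 2.98154; factor = 8/ΣO = 2.68318.
K apfu = 0.15542 × 2.68318 = 0.417.

0.417 K apfu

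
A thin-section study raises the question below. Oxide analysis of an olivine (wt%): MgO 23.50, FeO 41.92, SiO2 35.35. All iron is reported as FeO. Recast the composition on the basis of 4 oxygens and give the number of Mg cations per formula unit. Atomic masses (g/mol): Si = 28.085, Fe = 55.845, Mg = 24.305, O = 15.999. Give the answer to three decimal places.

0.995 Mg apfu

MgO: 23.50/40.304 = 0.58307 mol → 0.58307 mol Mg, 0.58307 mol O.
FeO: 41.92/71.844 = 0.58349 mol → 0.58349 mol Fe, 0.58349 mol O.
SiO2: 35.35/60.083 = 0.58835 mol → 0.58835 mol Si, 1.17670 mol O.
Total oxygen = 2.34326 mol. Normalization factor = 4/2.34326 = 1.70702.
Mg per 4 O = 0.58307 × 1.70702 = 0.995.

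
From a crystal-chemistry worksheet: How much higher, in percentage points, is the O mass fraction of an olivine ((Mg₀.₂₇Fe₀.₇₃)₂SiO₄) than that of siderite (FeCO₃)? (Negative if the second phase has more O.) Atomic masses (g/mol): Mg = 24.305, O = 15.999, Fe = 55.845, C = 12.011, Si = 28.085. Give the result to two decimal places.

O in (Mg₀.₂₇Fe₀.₇₃)₂SiO₄: molar mass 186.739 g/mol; 4×15.999 = 63.996 g → 34.27 wt%.
O in FeCO₃: molar mass 115.853 g/mol; 3×15.999 = 47.997 g → 41.43 wt%.
Difference = 34.27 − 41.43 = -7.16 percentage points.

-7.16 percentage points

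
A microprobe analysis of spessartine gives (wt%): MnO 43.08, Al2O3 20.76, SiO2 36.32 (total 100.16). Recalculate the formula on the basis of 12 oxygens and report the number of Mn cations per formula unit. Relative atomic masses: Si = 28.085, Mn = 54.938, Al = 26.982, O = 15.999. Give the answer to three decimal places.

3.003 Mn apfu

MnO (M=70.937): mol = 0.60730; Mn = 0.60730, O = 0.60730.
Al2O3 (M=101.961): mol = 0.20361; Al = 0.40722, O = 0.61083.
SiO2 (M=60.083): mol = 0.60450; Si = 0.60450, O = 1.20900.
ΣO = 2.42713; factor = 12/ΣO = 4.94411.
Mn apfu = 0.60730 × 4.94411 = 3.003.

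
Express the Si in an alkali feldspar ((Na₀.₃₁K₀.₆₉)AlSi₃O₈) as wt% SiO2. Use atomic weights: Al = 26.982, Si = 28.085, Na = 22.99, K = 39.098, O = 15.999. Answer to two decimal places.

65.94 wt%

Molar mass of (Na₀.₃₁K₀.₆₉)AlSi₃O₈ = 0.31×22.99 + 0.69×39.098 + 1×26.982 + 3×28.085 + 8×15.999 = 273.334 g/mol.
Each formula unit contains 3 Si, equivalent to 3/1 = 3.0000 mol SiO2.
M(SiO2) = 1×28.085 + 2×15.999 = 60.083 g/mol.
Mass of SiO2 per formula unit = 3.0000 × 60.083 = 180.249 g.
SiO2 wt% = 180.249 / 273.334 × 100 = 65.94%.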